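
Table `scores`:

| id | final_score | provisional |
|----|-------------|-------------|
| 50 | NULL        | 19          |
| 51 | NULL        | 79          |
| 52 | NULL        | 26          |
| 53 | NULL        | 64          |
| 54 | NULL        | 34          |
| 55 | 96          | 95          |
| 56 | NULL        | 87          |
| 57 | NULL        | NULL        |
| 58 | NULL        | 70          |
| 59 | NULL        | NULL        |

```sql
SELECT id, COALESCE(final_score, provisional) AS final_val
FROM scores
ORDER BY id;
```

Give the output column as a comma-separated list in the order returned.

19, 79, 26, 64, 34, 96, 87, NULL, 70, NULL

id=50: final_score=NULL, provisional=19 → 19
id=51: final_score=NULL, provisional=79 → 79
id=52: final_score=NULL, provisional=26 → 26
id=53: final_score=NULL, provisional=64 → 64
id=54: final_score=NULL, provisional=34 → 34
id=55: final_score=96 → 96
id=56: final_score=NULL, provisional=87 → 87
id=57: final_score=NULL, provisional=NULL (all NULL) → NULL
id=58: final_score=NULL, provisional=70 → 70
id=59: final_score=NULL, provisional=NULL (all NULL) → NULL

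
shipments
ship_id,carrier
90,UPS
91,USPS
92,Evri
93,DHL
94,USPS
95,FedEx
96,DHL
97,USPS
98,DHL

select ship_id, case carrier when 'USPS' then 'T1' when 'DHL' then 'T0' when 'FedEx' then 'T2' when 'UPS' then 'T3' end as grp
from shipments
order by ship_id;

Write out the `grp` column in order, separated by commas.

T3, T1, NULL, T0, T1, T2, T0, T1, T0

ship_id=90: carrier='UPS' → T3
ship_id=91: carrier='USPS' → T1
ship_id=92: (no match → NULL) → NULL
ship_id=93: carrier='DHL' → T0
ship_id=94: carrier='USPS' → T1
ship_id=95: carrier='FedEx' → T2
ship_id=96: carrier='DHL' → T0
ship_id=97: carrier='USPS' → T1
ship_id=98: carrier='DHL' → T0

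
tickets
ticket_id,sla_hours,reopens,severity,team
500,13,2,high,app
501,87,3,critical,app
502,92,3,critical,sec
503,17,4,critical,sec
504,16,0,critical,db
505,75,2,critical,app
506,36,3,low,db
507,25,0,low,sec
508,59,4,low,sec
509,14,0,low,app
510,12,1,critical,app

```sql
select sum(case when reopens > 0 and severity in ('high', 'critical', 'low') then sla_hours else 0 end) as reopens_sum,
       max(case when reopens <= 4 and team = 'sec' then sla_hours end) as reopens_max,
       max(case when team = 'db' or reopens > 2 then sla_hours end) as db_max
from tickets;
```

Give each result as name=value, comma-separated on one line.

reopens_sum=391, reopens_max=92, db_max=92

[reopens_sum: reopens > 0 and severity in ('high', 'critical', 'low')]
ticket_id=500: ✓ → 13
ticket_id=501: ✓ → 87
ticket_id=502: ✓ → 92
ticket_id=503: ✓ → 17
ticket_id=504: ✗
ticket_id=505: ✓ → 75
ticket_id=506: ✓ → 36
ticket_id=507: ✗
ticket_id=508: ✓ → 59
ticket_id=509: ✗
ticket_id=510: ✓ → 12
reopens_sum = 13 + 87 + 92 + 17 + 75 + 36 + 59 + 12 = 391
—
[reopens_max: reopens <= 4 and team = 'sec']
ticket_id=500: ✗
ticket_id=501: ✗
ticket_id=502: ✓ → 92
ticket_id=503: ✓ → 17
ticket_id=504: ✗
ticket_id=505: ✗
ticket_id=506: ✗
ticket_id=507: ✓ → 25
ticket_id=508: ✓ → 59
ticket_id=509: ✗
ticket_id=510: ✗
reopens_max = MAX(92, 17, 25, 59) = 92
—
[db_max: team = 'db' or reopens > 2]
ticket_id=500: ✗
ticket_id=501: ✓ → 87
ticket_id=502: ✓ → 92
ticket_id=503: ✓ → 17
ticket_id=504: ✓ → 16
ticket_id=505: ✗
ticket_id=506: ✓ → 36
ticket_id=507: ✗
ticket_id=508: ✓ → 59
ticket_id=509: ✗
ticket_id=510: ✗
db_max = MAX(87, 92, 17, 16, 36, 59) = 92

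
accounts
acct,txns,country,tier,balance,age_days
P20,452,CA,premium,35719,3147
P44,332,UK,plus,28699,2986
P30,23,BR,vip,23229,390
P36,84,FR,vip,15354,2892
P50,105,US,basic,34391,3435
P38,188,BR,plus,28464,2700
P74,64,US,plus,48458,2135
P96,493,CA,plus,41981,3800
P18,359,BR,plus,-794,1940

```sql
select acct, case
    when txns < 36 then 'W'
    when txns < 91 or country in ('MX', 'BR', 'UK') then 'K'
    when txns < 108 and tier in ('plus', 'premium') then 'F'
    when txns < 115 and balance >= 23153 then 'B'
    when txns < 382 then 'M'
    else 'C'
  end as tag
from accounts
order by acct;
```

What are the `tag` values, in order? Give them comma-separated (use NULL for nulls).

K, C, W, K, K, K, B, K, C

acct=P18: txns < 91 or country in ('MX', 'BR', 'UK') → K
acct=P20: ELSE → C
acct=P30: txns < 36 → W
acct=P36: txns < 91 or country in ('MX', 'BR', 'UK') → K
acct=P38: txns < 91 or country in ('MX', 'BR', 'UK') → K
acct=P44: txns < 91 or country in ('MX', 'BR', 'UK') → K
acct=P50: txns < 115 and balance >= 23153 → B
acct=P74: txns < 91 or country in ('MX', 'BR', 'UK') → K
acct=P96: ELSE → C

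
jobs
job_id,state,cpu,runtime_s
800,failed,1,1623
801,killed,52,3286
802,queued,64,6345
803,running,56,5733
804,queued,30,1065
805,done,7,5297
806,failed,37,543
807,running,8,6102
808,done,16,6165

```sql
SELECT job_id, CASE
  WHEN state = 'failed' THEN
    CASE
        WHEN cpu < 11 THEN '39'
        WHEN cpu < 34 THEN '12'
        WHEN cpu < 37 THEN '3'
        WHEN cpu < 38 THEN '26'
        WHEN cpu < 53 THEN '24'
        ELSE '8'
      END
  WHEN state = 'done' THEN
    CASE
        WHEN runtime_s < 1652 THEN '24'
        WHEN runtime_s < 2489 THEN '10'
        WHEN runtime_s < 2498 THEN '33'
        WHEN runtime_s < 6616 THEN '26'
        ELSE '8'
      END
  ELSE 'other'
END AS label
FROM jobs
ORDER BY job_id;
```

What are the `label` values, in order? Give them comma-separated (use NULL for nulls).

job_id=800: state='failed' → inner[cpu < 11] → 39
job_id=801: state='killed' → outer ELSE → other
job_id=802: state='queued' → outer ELSE → other
job_id=803: state='running' → outer ELSE → other
job_id=804: state='queued' → outer ELSE → other
job_id=805: state='done' → inner[runtime_s < 6616] → 26
job_id=806: state='failed' → inner[cpu < 38] → 26
job_id=807: state='running' → outer ELSE → other
job_id=808: state='done' → inner[runtime_s < 6616] → 26

39, other, other, other, other, 26, 26, other, 26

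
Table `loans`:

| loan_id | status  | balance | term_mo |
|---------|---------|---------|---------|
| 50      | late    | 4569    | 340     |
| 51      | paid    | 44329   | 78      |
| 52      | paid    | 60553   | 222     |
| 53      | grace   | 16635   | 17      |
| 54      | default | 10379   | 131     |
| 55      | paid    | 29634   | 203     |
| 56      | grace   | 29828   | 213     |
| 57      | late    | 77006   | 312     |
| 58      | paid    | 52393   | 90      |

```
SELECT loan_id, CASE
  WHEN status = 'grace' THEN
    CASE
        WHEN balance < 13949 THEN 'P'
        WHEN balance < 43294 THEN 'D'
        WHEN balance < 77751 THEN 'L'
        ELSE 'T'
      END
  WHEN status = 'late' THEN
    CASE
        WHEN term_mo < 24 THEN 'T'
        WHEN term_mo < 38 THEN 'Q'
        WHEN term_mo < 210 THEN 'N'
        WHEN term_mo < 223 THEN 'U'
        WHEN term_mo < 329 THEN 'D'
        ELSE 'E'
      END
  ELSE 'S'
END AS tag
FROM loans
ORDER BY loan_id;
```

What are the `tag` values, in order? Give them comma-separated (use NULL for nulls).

loan_id=50: status='late' → inner[ELSE] → E
loan_id=51: status='paid' → outer ELSE → S
loan_id=52: status='paid' → outer ELSE → S
loan_id=53: status='grace' → inner[balance < 43294] → D
loan_id=54: status='default' → outer ELSE → S
loan_id=55: status='paid' → outer ELSE → S
loan_id=56: status='grace' → inner[balance < 43294] → D
loan_id=57: status='late' → inner[term_mo < 329] → D
loan_id=58: status='paid' → outer ELSE → S

E, S, S, D, S, S, D, D, S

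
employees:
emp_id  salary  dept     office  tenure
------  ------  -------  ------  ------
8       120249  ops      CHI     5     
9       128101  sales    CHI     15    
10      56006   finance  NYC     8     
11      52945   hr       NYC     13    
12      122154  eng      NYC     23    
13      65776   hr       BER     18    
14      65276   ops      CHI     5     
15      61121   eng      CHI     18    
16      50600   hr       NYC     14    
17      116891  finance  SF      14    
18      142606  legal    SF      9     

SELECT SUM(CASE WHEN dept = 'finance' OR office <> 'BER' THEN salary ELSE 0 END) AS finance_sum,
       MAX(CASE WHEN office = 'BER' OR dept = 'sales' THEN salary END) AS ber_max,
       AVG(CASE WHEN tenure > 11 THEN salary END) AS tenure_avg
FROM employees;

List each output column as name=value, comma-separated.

[finance_sum: dept = 'finance' OR office <> 'BER']
emp_id=8: ✓ → 120249
emp_id=9: ✓ → 128101
emp_id=10: ✓ → 56006
emp_id=11: ✓ → 52945
emp_id=12: ✓ → 122154
emp_id=13: ✗
emp_id=14: ✓ → 65276
emp_id=15: ✓ → 61121
emp_id=16: ✓ → 50600
emp_id=17: ✓ → 116891
emp_id=18: ✓ → 142606
finance_sum = 120249 + 128101 + 56006 + 52945 + 122154 + 65276 + 61121 + 50600 + 116891 + 142606 = 915949
—
[ber_max: office = 'BER' OR dept = 'sales']
emp_id=8: ✗
emp_id=9: ✓ → 128101
emp_id=10: ✗
emp_id=11: ✗
emp_id=12: ✗
emp_id=13: ✓ → 65776
emp_id=14: ✗
emp_id=15: ✗
emp_id=16: ✗
emp_id=17: ✗
emp_id=18: ✗
ber_max = MAX(128101, 65776) = 128101
—
[tenure_avg: tenure > 11]
emp_id=8: ✗
emp_id=9: ✓ → 128101
emp_id=10: ✗
emp_id=11: ✓ → 52945
emp_id=12: ✓ → 122154
emp_id=13: ✓ → 65776
emp_id=14: ✗
emp_id=15: ✓ → 61121
emp_id=16: ✓ → 50600
emp_id=17: ✓ → 116891
emp_id=18: ✗
tenure_avg = (128101 + 52945 + 122154 + 65776 + 61121 + 50600 + 116891) / 7 = 85369.7142857143

finance_sum=915949, ber_max=128101, tenure_avg=85369.7142857143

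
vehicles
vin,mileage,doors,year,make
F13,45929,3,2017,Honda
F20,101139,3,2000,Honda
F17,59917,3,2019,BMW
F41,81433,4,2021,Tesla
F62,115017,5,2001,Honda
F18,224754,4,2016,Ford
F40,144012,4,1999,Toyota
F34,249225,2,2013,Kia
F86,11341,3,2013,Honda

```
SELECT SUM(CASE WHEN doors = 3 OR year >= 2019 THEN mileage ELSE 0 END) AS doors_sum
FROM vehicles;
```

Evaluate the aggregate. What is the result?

299759

vin=F13: ✓ → 45929
vin=F20: ✓ → 101139
vin=F17: ✓ → 59917
vin=F41: ✓ → 81433
vin=F62: ✗
vin=F18: ✗
vin=F40: ✗
vin=F34: ✗
vin=F86: ✓ → 11341
doors_sum = 45929 + 101139 + 59917 + 81433 + 11341 = 299759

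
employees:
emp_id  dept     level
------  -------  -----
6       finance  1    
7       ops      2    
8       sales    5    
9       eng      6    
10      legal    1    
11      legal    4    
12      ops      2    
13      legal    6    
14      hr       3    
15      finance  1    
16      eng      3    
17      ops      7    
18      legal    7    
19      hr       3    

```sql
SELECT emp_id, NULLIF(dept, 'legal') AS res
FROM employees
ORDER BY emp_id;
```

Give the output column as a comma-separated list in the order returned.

emp_id=6: dept=finance vs legal: differ → finance
emp_id=7: dept=ops vs legal: differ → ops
emp_id=8: dept=sales vs legal: differ → sales
emp_id=9: dept=eng vs legal: differ → eng
emp_id=10: dept=legal vs legal: equal → NULL
emp_id=11: dept=legal vs legal: equal → NULL
emp_id=12: dept=ops vs legal: differ → ops
emp_id=13: dept=legal vs legal: equal → NULL
emp_id=14: dept=hr vs legal: differ → hr
emp_id=15: dept=finance vs legal: differ → finance
emp_id=16: dept=eng vs legal: differ → eng
emp_id=17: dept=ops vs legal: differ → ops
emp_id=18: dept=legal vs legal: equal → NULL
emp_id=19: dept=hr vs legal: differ → hr

finance, ops, sales, eng, NULL, NULL, ops, NULL, hr, finance, eng, ops, NULL, hr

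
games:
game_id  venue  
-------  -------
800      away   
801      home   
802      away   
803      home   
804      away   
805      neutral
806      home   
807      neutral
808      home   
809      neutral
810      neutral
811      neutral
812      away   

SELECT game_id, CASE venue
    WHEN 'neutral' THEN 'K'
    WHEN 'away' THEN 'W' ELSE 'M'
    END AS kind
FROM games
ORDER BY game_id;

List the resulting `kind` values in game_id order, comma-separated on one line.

game_id=800: venue='away' → W
game_id=801: ELSE → M
game_id=802: venue='away' → W
game_id=803: ELSE → M
game_id=804: venue='away' → W
game_id=805: venue='neutral' → K
game_id=806: ELSE → M
game_id=807: venue='neutral' → K
game_id=808: ELSE → M
game_id=809: venue='neutral' → K
game_id=810: venue='neutral' → K
game_id=811: venue='neutral' → K
game_id=812: venue='away' → W

W, M, W, M, W, K, M, K, M, K, K, K, W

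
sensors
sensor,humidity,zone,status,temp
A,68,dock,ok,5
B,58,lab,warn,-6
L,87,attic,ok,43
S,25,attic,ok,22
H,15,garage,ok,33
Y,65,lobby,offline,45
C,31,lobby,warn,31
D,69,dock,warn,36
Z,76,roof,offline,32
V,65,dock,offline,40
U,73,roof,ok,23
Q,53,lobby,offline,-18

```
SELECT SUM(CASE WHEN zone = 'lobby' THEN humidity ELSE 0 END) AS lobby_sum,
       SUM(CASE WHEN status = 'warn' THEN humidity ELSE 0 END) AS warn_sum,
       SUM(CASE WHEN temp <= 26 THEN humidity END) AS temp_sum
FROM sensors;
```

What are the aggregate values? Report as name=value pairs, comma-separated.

lobby_sum=149, warn_sum=158, temp_sum=277

[lobby_sum: zone = 'lobby']
sensor=A: ✗
sensor=B: ✗
sensor=L: ✗
sensor=S: ✗
sensor=H: ✗
sensor=Y: ✓ → 65
sensor=C: ✓ → 31
sensor=D: ✗
sensor=Z: ✗
sensor=V: ✗
sensor=U: ✗
sensor=Q: ✓ → 53
lobby_sum = 65 + 31 + 53 = 149
—
[warn_sum: status = 'warn']
sensor=A: ✗
sensor=B: ✓ → 58
sensor=L: ✗
sensor=S: ✗
sensor=H: ✗
sensor=Y: ✗
sensor=C: ✓ → 31
sensor=D: ✓ → 69
sensor=Z: ✗
sensor=V: ✗
sensor=U: ✗
sensor=Q: ✗
warn_sum = 58 + 31 + 69 = 158
—
[temp_sum: temp <= 26]
sensor=A: ✓ → 68
sensor=B: ✓ → 58
sensor=L: ✗
sensor=S: ✓ → 25
sensor=H: ✗
sensor=Y: ✗
sensor=C: ✗
sensor=D: ✗
sensor=Z: ✗
sensor=V: ✗
sensor=U: ✓ → 73
sensor=Q: ✓ → 53
temp_sum = 68 + 58 + 25 + 73 + 53 = 277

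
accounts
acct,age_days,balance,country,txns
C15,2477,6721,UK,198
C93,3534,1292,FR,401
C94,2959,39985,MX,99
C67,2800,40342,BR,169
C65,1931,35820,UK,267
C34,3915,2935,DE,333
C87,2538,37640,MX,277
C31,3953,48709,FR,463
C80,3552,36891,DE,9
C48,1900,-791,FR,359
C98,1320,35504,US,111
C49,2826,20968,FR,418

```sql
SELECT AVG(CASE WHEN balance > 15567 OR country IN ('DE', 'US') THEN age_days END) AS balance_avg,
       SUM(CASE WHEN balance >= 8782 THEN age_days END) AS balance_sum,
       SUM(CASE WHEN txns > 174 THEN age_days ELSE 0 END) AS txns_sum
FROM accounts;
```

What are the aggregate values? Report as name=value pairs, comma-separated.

balance_avg=2866, balance_sum=21879, txns_sum=23074

[balance_avg: balance > 15567 OR country IN ('DE', 'US')]
acct=C15: ✗
acct=C93: ✗
acct=C94: ✓ → 2959
acct=C67: ✓ → 2800
acct=C65: ✓ → 1931
acct=C34: ✓ → 3915
acct=C87: ✓ → 2538
acct=C31: ✓ → 3953
acct=C80: ✓ → 3552
acct=C48: ✗
acct=C98: ✓ → 1320
acct=C49: ✓ → 2826
balance_avg = (2959 + 2800 + 1931 + 3915 + 2538 + 3953 + 3552 + 1320 + 2826) / 9 = 2866
—
[balance_sum: balance >= 8782]
acct=C15: ✗
acct=C93: ✗
acct=C94: ✓ → 2959
acct=C67: ✓ → 2800
acct=C65: ✓ → 1931
acct=C34: ✗
acct=C87: ✓ → 2538
acct=C31: ✓ → 3953
acct=C80: ✓ → 3552
acct=C48: ✗
acct=C98: ✓ → 1320
acct=C49: ✓ → 2826
balance_sum = 2959 + 2800 + 1931 + 2538 + 3953 + 3552 + 1320 + 2826 = 21879
—
[txns_sum: txns > 174]
acct=C15: ✓ → 2477
acct=C93: ✓ → 3534
acct=C94: ✗
acct=C67: ✗
acct=C65: ✓ → 1931
acct=C34: ✓ → 3915
acct=C87: ✓ → 2538
acct=C31: ✓ → 3953
acct=C80: ✗
acct=C48: ✓ → 1900
acct=C98: ✗
acct=C49: ✓ → 2826
txns_sum = 2477 + 3534 + 1931 + 3915 + 2538 + 3953 + 1900 + 2826 = 23074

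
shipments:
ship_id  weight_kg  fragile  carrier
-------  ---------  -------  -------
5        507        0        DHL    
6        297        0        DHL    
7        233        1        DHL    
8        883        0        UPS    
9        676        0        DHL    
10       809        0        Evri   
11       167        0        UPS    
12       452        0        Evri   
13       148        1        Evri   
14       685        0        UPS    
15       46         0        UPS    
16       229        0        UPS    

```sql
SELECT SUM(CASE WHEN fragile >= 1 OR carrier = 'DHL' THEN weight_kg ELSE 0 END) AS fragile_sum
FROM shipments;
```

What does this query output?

1861

ship_id=5: ✓ → 507
ship_id=6: ✓ → 297
ship_id=7: ✓ → 233
ship_id=8: ✗
ship_id=9: ✓ → 676
ship_id=10: ✗
ship_id=11: ✗
ship_id=12: ✗
ship_id=13: ✓ → 148
ship_id=14: ✗
ship_id=15: ✗
ship_id=16: ✗
fragile_sum = 507 + 297 + 233 + 676 + 148 = 1861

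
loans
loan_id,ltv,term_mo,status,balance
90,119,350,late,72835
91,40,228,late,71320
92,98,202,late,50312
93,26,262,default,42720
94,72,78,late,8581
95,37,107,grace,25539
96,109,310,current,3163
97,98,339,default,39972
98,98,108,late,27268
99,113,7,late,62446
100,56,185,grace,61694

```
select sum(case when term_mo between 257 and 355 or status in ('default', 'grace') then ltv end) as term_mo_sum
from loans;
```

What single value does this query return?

loan_id=90: ✓ → 119
loan_id=91: ✗
loan_id=92: ✗
loan_id=93: ✓ → 26
loan_id=94: ✗
loan_id=95: ✓ → 37
loan_id=96: ✓ → 109
loan_id=97: ✓ → 98
loan_id=98: ✗
loan_id=99: ✗
loan_id=100: ✓ → 56
term_mo_sum = 119 + 26 + 37 + 109 + 98 + 56 = 445

445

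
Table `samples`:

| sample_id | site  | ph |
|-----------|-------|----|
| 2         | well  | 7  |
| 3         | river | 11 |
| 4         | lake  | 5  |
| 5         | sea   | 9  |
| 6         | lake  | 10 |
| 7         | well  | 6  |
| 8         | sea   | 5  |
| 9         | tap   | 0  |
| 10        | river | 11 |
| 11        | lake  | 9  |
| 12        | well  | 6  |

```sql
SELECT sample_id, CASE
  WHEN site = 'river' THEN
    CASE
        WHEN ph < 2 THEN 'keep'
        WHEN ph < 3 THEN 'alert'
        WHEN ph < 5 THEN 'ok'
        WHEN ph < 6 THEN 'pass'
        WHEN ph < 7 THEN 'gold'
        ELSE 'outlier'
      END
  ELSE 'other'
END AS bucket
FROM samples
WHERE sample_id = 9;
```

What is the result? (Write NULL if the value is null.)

other

sample_id = 9: site=tap, ph=0.
site='tap' → outer ELSE → other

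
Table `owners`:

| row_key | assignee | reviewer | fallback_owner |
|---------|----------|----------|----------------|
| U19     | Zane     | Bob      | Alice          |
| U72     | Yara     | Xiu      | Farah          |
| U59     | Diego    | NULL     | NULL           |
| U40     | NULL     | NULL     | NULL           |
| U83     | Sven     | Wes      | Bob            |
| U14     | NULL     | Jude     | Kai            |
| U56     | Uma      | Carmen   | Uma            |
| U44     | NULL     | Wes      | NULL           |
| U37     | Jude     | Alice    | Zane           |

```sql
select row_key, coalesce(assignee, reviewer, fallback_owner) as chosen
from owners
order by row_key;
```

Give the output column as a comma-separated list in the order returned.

Jude, Zane, Jude, NULL, Wes, Uma, Diego, Yara, Sven

row_key=U14: assignee=NULL, reviewer=Jude → Jude
row_key=U19: assignee=Zane → Zane
row_key=U37: assignee=Jude → Jude
row_key=U40: assignee=NULL, reviewer=NULL, fallback_owner=NULL (all NULL) → NULL
row_key=U44: assignee=NULL, reviewer=Wes → Wes
row_key=U56: assignee=Uma → Uma
row_key=U59: assignee=Diego → Diego
row_key=U72: assignee=Yara → Yara
row_key=U83: assignee=Sven → Sven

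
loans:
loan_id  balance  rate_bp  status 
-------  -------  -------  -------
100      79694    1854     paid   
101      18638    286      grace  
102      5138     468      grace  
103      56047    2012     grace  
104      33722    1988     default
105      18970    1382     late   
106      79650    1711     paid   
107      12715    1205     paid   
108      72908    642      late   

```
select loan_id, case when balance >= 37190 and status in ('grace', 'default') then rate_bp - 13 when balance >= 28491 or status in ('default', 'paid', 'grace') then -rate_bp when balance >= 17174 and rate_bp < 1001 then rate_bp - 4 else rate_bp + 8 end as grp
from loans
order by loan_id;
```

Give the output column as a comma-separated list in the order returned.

loan_id=100: balance >= 28491 or status in ('default', 'paid', 'grace') → -1854
loan_id=101: balance >= 28491 or status in ('default', 'paid', 'grace') → -286
loan_id=102: balance >= 28491 or status in ('default', 'paid', 'grace') → -468
loan_id=103: balance >= 37190 and status in ('grace', 'default') → 1999
loan_id=104: balance >= 28491 or status in ('default', 'paid', 'grace') → -1988
loan_id=105: ELSE → 1390
loan_id=106: balance >= 28491 or status in ('default', 'paid', 'grace') → -1711
loan_id=107: balance >= 28491 or status in ('default', 'paid', 'grace') → -1205
loan_id=108: balance >= 28491 or status in ('default', 'paid', 'grace') → -642

-1854, -286, -468, 1999, -1988, 1390, -1711, -1205, -642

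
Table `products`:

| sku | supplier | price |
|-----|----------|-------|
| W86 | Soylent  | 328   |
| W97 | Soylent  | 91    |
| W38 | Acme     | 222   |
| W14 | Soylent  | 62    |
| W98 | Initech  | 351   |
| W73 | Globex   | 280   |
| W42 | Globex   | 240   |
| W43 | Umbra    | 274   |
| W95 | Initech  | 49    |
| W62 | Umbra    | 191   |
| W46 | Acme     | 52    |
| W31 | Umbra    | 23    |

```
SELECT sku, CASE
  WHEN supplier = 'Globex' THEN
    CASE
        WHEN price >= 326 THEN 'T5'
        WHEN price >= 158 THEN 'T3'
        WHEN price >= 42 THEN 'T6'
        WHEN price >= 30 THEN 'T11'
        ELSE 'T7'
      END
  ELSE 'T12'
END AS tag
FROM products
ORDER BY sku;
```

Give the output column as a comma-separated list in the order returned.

sku=W14: supplier='Soylent' → outer ELSE → T12
sku=W31: supplier='Umbra' → outer ELSE → T12
sku=W38: supplier='Acme' → outer ELSE → T12
sku=W42: supplier='Globex' → inner[price >= 158] → T3
sku=W43: supplier='Umbra' → outer ELSE → T12
sku=W46: supplier='Acme' → outer ELSE → T12
sku=W62: supplier='Umbra' → outer ELSE → T12
sku=W73: supplier='Globex' → inner[price >= 158] → T3
sku=W86: supplier='Soylent' → outer ELSE → T12
sku=W95: supplier='Initech' → outer ELSE → T12
sku=W97: supplier='Soylent' → outer ELSE → T12
sku=W98: supplier='Initech' → outer ELSE → T12

T12, T12, T12, T3, T12, T12, T12, T3, T12, T12, T12, T12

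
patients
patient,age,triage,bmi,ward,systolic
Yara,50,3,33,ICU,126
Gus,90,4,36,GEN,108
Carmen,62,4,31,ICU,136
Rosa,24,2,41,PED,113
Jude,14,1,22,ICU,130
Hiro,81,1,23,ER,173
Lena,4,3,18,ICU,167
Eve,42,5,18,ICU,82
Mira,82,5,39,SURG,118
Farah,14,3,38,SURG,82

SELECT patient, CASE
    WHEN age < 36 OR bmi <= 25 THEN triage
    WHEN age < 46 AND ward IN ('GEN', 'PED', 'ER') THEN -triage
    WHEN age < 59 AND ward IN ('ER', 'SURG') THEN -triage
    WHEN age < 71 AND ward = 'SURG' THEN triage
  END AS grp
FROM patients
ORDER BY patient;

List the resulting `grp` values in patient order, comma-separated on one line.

patient=Carmen: (no match → NULL) → NULL
patient=Eve: age < 36 OR bmi <= 25 → 5
patient=Farah: age < 36 OR bmi <= 25 → 3
patient=Gus: (no match → NULL) → NULL
patient=Hiro: age < 36 OR bmi <= 25 → 1
patient=Jude: age < 36 OR bmi <= 25 → 1
patient=Lena: age < 36 OR bmi <= 25 → 3
patient=Mira: (no match → NULL) → NULL
patient=Rosa: age < 36 OR bmi <= 25 → 2
patient=Yara: (no match → NULL) → NULL

NULL, 5, 3, NULL, 1, 1, 3, NULL, 2, NULL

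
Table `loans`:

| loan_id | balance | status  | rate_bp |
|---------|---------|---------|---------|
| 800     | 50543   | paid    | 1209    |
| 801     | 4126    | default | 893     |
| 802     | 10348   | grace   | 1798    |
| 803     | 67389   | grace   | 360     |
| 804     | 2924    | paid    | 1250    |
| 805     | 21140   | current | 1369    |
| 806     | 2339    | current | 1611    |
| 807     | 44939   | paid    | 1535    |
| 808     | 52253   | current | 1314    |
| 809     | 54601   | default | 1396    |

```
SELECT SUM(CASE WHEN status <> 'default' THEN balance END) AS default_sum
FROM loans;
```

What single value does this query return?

loan_id=800: ✓ → 50543
loan_id=801: ✗
loan_id=802: ✓ → 10348
loan_id=803: ✓ → 67389
loan_id=804: ✓ → 2924
loan_id=805: ✓ → 21140
loan_id=806: ✓ → 2339
loan_id=807: ✓ → 44939
loan_id=808: ✓ → 52253
loan_id=809: ✗
default_sum = 50543 + 10348 + 67389 + 2924 + 21140 + 2339 + 44939 + 52253 = 251875

251875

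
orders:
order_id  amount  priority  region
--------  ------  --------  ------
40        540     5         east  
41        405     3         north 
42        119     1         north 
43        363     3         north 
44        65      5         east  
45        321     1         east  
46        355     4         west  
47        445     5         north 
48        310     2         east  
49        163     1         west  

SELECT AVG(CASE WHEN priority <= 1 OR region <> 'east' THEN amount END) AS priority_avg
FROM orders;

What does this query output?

order_id=40: ✗
order_id=41: ✓ → 405
order_id=42: ✓ → 119
order_id=43: ✓ → 363
order_id=44: ✗
order_id=45: ✓ → 321
order_id=46: ✓ → 355
order_id=47: ✓ → 445
order_id=48: ✗
order_id=49: ✓ → 163
priority_avg = (405 + 119 + 363 + 321 + 355 + 445 + 163) / 7 = 310.1428571429

310.1428571429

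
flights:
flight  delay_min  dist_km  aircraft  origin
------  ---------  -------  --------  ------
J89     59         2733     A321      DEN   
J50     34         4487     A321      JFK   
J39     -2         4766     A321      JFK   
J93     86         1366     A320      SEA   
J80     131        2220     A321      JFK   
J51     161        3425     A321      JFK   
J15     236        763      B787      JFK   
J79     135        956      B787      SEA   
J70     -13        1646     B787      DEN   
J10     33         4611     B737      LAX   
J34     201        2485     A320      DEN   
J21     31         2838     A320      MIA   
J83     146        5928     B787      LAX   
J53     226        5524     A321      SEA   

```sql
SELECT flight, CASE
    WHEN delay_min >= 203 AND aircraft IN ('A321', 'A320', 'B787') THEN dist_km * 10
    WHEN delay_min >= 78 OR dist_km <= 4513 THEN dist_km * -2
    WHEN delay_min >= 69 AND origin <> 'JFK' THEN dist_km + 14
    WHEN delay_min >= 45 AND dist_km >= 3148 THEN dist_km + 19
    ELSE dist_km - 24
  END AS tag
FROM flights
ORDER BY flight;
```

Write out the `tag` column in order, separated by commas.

flight=J10: ELSE → 4587
flight=J15: delay_min >= 203 AND aircraft IN ('A321', 'A320', 'B787') → 7630
flight=J21: delay_min >= 78 OR dist_km <= 4513 → -5676
flight=J34: delay_min >= 78 OR dist_km <= 4513 → -4970
flight=J39: ELSE → 4742
flight=J50: delay_min >= 78 OR dist_km <= 4513 → -8974
flight=J51: delay_min >= 78 OR dist_km <= 4513 → -6850
flight=J53: delay_min >= 203 AND aircraft IN ('A321', 'A320', 'B787') → 55240
flight=J70: delay_min >= 78 OR dist_km <= 4513 → -3292
flight=J79: delay_min >= 78 OR dist_km <= 4513 → -1912
flight=J80: delay_min >= 78 OR dist_km <= 4513 → -4440
flight=J83: delay_min >= 78 OR dist_km <= 4513 → -11856
flight=J89: delay_min >= 78 OR dist_km <= 4513 → -5466
flight=J93: delay_min >= 78 OR dist_km <= 4513 → -2732

4587, 7630, -5676, -4970, 4742, -8974, -6850, 55240, -3292, -1912, -4440, -11856, -5466, -2732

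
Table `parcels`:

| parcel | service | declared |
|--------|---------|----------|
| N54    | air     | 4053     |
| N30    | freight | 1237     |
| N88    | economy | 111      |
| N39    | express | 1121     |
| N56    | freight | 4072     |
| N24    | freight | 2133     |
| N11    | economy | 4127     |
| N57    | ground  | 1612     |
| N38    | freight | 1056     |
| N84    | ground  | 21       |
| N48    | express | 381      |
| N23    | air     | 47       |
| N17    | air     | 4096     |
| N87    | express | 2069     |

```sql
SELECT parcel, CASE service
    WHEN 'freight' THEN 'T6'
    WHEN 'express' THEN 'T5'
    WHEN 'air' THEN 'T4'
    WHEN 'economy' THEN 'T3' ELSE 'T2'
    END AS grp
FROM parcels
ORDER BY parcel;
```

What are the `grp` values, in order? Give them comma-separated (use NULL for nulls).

parcel=N11: service='economy' → T3
parcel=N17: service='air' → T4
parcel=N23: service='air' → T4
parcel=N24: service='freight' → T6
parcel=N30: service='freight' → T6
parcel=N38: service='freight' → T6
parcel=N39: service='express' → T5
parcel=N48: service='express' → T5
parcel=N54: service='air' → T4
parcel=N56: service='freight' → T6
parcel=N57: ELSE → T2
parcel=N84: ELSE → T2
parcel=N87: service='express' → T5
parcel=N88: service='economy' → T3

T3, T4, T4, T6, T6, T6, T5, T5, T4, T6, T2, T2, T5, T3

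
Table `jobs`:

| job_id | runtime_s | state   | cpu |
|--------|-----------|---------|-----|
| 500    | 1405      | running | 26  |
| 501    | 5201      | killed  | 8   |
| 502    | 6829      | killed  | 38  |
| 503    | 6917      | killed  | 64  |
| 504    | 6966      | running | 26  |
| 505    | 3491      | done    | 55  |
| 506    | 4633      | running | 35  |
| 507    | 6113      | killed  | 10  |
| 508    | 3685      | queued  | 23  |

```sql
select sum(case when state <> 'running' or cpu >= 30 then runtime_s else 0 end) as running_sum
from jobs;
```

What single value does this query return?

36869

job_id=500: ✗
job_id=501: ✓ → 5201
job_id=502: ✓ → 6829
job_id=503: ✓ → 6917
job_id=504: ✗
job_id=505: ✓ → 3491
job_id=506: ✓ → 4633
job_id=507: ✓ → 6113
job_id=508: ✓ → 3685
running_sum = 5201 + 6829 + 6917 + 3491 + 4633 + 6113 + 3685 = 36869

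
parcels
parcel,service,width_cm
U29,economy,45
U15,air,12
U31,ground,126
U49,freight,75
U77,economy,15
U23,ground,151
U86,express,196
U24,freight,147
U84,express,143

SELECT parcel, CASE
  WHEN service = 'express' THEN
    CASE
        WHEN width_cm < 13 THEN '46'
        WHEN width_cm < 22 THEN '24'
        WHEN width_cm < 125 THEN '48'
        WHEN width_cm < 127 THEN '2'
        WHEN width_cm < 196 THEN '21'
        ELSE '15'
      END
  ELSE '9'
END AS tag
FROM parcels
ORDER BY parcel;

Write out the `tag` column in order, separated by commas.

9, 9, 9, 9, 9, 9, 9, 21, 15

parcel=U15: service='air' → outer ELSE → 9
parcel=U23: service='ground' → outer ELSE → 9
parcel=U24: service='freight' → outer ELSE → 9
parcel=U29: service='economy' → outer ELSE → 9
parcel=U31: service='ground' → outer ELSE → 9
parcel=U49: service='freight' → outer ELSE → 9
parcel=U77: service='economy' → outer ELSE → 9
parcel=U84: service='express' → inner[width_cm < 196] → 21
parcel=U86: service='express' → inner[ELSE] → 15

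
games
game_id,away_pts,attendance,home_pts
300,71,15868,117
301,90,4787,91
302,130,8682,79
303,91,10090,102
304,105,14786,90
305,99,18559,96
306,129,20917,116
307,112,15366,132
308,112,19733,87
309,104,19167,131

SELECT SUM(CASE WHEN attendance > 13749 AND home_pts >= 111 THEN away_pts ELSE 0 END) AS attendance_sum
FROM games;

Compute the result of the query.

416

game_id=300: ✓ → 71
game_id=301: ✗
game_id=302: ✗
game_id=303: ✗
game_id=304: ✗
game_id=305: ✗
game_id=306: ✓ → 129
game_id=307: ✓ → 112
game_id=308: ✗
game_id=309: ✓ → 104
attendance_sum = 71 + 129 + 112 + 104 = 416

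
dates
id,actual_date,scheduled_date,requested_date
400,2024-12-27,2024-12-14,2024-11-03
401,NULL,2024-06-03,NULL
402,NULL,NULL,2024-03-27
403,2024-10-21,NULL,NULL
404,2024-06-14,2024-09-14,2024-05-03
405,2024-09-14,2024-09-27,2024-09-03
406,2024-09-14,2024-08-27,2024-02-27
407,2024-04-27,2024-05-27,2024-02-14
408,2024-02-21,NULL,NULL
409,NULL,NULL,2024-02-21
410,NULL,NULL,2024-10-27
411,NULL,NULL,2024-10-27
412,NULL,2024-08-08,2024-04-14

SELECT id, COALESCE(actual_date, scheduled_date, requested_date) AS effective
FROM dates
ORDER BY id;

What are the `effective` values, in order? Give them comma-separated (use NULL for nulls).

2024-12-27, 2024-06-03, 2024-03-27, 2024-10-21, 2024-06-14, 2024-09-14, 2024-09-14, 2024-04-27, 2024-02-21, 2024-02-21, 2024-10-27, 2024-10-27, 2024-08-08

id=400: actual_date=2024-12-27 → 2024-12-27
id=401: actual_date=NULL, scheduled_date=2024-06-03 → 2024-06-03
id=402: actual_date=NULL, scheduled_date=NULL, requested_date=2024-03-27 → 2024-03-27
id=403: actual_date=2024-10-21 → 2024-10-21
id=404: actual_date=2024-06-14 → 2024-06-14
id=405: actual_date=2024-09-14 → 2024-09-14
id=406: actual_date=2024-09-14 → 2024-09-14
id=407: actual_date=2024-04-27 → 2024-04-27
id=408: actual_date=2024-02-21 → 2024-02-21
id=409: actual_date=NULL, scheduled_date=NULL, requested_date=2024-02-21 → 2024-02-21
id=410: actual_date=NULL, scheduled_date=NULL, requested_date=2024-10-27 → 2024-10-27
id=411: actual_date=NULL, scheduled_date=NULL, requested_date=2024-10-27 → 2024-10-27
id=412: actual_date=NULL, scheduled_date=2024-08-08 → 2024-08-08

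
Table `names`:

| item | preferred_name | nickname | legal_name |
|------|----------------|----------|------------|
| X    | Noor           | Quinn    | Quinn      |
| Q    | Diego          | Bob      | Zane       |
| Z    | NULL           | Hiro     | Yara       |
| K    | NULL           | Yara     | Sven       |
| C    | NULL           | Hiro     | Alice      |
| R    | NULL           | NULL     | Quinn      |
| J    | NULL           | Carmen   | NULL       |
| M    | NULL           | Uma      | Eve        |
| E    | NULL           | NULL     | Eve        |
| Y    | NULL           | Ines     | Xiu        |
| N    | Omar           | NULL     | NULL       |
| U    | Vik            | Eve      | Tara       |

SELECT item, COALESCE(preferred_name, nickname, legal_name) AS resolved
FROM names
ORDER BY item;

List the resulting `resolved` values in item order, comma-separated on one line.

item=C: preferred_name=NULL, nickname=Hiro → Hiro
item=E: preferred_name=NULL, nickname=NULL, legal_name=Eve → Eve
item=J: preferred_name=NULL, nickname=Carmen → Carmen
item=K: preferred_name=NULL, nickname=Yara → Yara
item=M: preferred_name=NULL, nickname=Uma → Uma
item=N: preferred_name=Omar → Omar
item=Q: preferred_name=Diego → Diego
item=R: preferred_name=NULL, nickname=NULL, legal_name=Quinn → Quinn
item=U: preferred_name=Vik → Vik
item=X: preferred_name=Noor → Noor
item=Y: preferred_name=NULL, nickname=Ines → Ines
item=Z: preferred_name=NULL, nickname=Hiro → Hiro

Hiro, Eve, Carmen, Yara, Uma, Omar, Diego, Quinn, Vik, Noor, Ines, Hiro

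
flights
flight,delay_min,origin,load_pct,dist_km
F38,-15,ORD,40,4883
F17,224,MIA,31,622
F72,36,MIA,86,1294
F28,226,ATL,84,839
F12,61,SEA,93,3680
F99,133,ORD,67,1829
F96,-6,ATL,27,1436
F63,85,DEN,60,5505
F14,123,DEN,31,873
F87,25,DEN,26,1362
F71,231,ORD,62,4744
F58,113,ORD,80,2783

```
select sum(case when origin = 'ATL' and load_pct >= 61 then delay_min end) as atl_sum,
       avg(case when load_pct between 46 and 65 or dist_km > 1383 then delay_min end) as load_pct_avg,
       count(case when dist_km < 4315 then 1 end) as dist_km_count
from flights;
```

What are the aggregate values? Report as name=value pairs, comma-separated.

atl_sum=226, load_pct_avg=86, dist_km_count=9

[atl_sum: origin = 'ATL' and load_pct >= 61]
flight=F38: ✗
flight=F17: ✗
flight=F72: ✗
flight=F28: ✓ → 226
flight=F12: ✗
flight=F99: ✗
flight=F96: ✗
flight=F63: ✗
flight=F14: ✗
flight=F87: ✗
flight=F71: ✗
flight=F58: ✗
atl_sum = 226
—
[load_pct_avg: load_pct between 46 and 65 or dist_km > 1383]
flight=F38: ✓ → -15
flight=F17: ✗
flight=F72: ✗
flight=F28: ✗
flight=F12: ✓ → 61
flight=F99: ✓ → 133
flight=F96: ✓ → -6
flight=F63: ✓ → 85
flight=F14: ✗
flight=F87: ✗
flight=F71: ✓ → 231
flight=F58: ✓ → 113
load_pct_avg = (-15 + 61 + 133 + -6 + 85 + 231 + 113) / 7 = 86
—
[dist_km_count: dist_km < 4315]
flight=F38: ✗
flight=F17: ✓ → 1
flight=F72: ✓ → 1
flight=F28: ✓ → 1
flight=F12: ✓ → 1
flight=F99: ✓ → 1
flight=F96: ✓ → 1
flight=F63: ✗
flight=F14: ✓ → 1
flight=F87: ✓ → 1
flight=F71: ✗
flight=F58: ✓ → 1
dist_km_count = COUNT(1, 1, 1, 1, 1, 1, 1, 1, 1) = 9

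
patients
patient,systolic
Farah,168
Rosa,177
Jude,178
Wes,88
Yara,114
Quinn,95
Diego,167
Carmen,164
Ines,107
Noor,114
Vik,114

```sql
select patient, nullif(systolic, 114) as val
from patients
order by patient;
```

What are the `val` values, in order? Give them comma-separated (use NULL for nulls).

patient=Carmen: systolic=164 vs 114: differ → 164
patient=Diego: systolic=167 vs 114: differ → 167
patient=Farah: systolic=168 vs 114: differ → 168
patient=Ines: systolic=107 vs 114: differ → 107
patient=Jude: systolic=178 vs 114: differ → 178
patient=Noor: systolic=114 vs 114: equal → NULL
patient=Quinn: systolic=95 vs 114: differ → 95
patient=Rosa: systolic=177 vs 114: differ → 177
patient=Vik: systolic=114 vs 114: equal → NULL
patient=Wes: systolic=88 vs 114: differ → 88
patient=Yara: systolic=114 vs 114: equal → NULL

164, 167, 168, 107, 178, NULL, 95, 177, NULL, 88, NULL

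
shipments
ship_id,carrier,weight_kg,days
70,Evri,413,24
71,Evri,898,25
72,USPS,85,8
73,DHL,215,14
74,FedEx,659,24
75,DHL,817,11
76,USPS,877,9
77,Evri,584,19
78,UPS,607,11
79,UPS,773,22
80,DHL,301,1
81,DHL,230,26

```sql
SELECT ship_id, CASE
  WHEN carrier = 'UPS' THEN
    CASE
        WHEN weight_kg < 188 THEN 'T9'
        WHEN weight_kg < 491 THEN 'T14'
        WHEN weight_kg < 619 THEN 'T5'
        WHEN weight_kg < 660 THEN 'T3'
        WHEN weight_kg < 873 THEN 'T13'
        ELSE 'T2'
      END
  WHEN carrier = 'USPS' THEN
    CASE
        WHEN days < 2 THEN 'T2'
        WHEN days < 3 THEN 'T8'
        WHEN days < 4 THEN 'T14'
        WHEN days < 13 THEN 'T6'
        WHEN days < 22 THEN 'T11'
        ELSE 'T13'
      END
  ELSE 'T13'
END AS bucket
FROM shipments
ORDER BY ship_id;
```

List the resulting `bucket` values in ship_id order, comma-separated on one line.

T13, T13, T6, T13, T13, T13, T6, T13, T5, T13, T13, T13

ship_id=70: carrier='Evri' → outer ELSE → T13
ship_id=71: carrier='Evri' → outer ELSE → T13
ship_id=72: carrier='USPS' → inner[days < 13] → T6
ship_id=73: carrier='DHL' → outer ELSE → T13
ship_id=74: carrier='FedEx' → outer ELSE → T13
ship_id=75: carrier='DHL' → outer ELSE → T13
ship_id=76: carrier='USPS' → inner[days < 13] → T6
ship_id=77: carrier='Evri' → outer ELSE → T13
ship_id=78: carrier='UPS' → inner[weight_kg < 619] → T5
ship_id=79: carrier='UPS' → inner[weight_kg < 873] → T13
ship_id=80: carrier='DHL' → outer ELSE → T13
ship_id=81: carrier='DHL' → outer ELSE → T13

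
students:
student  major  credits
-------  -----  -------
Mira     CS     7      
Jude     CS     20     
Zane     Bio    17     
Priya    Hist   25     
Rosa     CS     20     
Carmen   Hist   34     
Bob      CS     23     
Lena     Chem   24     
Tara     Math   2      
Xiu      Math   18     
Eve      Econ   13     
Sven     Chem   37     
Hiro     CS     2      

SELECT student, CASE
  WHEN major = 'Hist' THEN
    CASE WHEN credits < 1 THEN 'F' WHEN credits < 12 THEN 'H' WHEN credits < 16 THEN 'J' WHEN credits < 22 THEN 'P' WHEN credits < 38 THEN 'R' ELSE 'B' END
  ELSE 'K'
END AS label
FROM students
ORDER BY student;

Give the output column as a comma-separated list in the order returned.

K, R, K, K, K, K, K, R, K, K, K, K, K

student=Bob: major='CS' → outer ELSE → K
student=Carmen: major='Hist' → inner[credits < 38] → R
student=Eve: major='Econ' → outer ELSE → K
student=Hiro: major='CS' → outer ELSE → K
student=Jude: major='CS' → outer ELSE → K
student=Lena: major='Chem' → outer ELSE → K
student=Mira: major='CS' → outer ELSE → K
student=Priya: major='Hist' → inner[credits < 38] → R
student=Rosa: major='CS' → outer ELSE → K
student=Sven: major='Chem' → outer ELSE → K
student=Tara: major='Math' → outer ELSE → K
student=Xiu: major='Math' → outer ELSE → K
student=Zane: major='Bio' → outer ELSE → K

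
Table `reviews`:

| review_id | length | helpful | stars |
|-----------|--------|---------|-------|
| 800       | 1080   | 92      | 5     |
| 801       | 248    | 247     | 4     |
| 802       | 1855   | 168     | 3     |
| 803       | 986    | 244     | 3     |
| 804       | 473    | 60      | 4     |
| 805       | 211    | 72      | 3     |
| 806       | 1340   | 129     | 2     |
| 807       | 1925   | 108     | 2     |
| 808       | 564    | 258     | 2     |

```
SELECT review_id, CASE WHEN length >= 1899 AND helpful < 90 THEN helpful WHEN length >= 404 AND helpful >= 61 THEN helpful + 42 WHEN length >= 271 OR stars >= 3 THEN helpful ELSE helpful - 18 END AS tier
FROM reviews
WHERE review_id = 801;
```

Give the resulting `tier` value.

247

review_id = 801: length=248, helpful=247, stars=4.
length >= 1899 AND helpful < 90 → false
length >= 404 AND helpful >= 61 → false
length >= 271 OR stars >= 3 → true → 247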